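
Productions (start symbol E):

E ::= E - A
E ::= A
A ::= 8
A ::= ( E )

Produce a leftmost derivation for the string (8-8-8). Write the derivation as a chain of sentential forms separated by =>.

E => A => (E) => (E-A) => (E-A-A) => (A-A-A) => (8-A-A) => (8-8-A) => (8-8-8)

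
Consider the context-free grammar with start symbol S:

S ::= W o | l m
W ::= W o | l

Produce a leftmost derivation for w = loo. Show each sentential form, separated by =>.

S => Wo   [S ::= W o]
Wo => Woo   [W ::= W o]
Woo => loo   [W ::= l]

S=>Wo=>Woo=>loo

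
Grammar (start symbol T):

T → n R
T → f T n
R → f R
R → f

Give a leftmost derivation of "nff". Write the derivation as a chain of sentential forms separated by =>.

T => nR   [T → n R]
nR => nfR   [R → f R]
nfR => nff   [R → f]

T=>nR=>nfR=>nff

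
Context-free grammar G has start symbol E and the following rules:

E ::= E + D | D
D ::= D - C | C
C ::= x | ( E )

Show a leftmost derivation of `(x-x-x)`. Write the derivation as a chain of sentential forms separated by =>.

E=>D=>C=>(E)=>(D)=>(D-C)=>(D-C-C)=>(C-C-C)=>(x-C-C)=>(x-x-C)=>(x-x-x)

E => D   [E ::= D]
D => C   [D ::= C]
C => (E)   [C ::= ( E )]
(E) => (D)   [E ::= D]
(D) => (D-C)   [D ::= D - C]
(D-C) => (D-C-C)   [D ::= D - C]
(D-C-C) => (C-C-C)   [D ::= C]
(C-C-C) => (x-C-C)   [C ::= x]
(x-C-C) => (x-x-C)   [C ::= x]
(x-x-C) => (x-x-x)   [C ::= x]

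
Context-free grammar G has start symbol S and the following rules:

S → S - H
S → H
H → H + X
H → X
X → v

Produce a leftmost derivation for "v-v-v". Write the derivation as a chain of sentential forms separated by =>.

S=>S-H=>S-H-H=>H-H-H=>X-H-H=>v-H-H=>v-X-H=>v-v-H=>v-v-X=>v-v-v

S => S-H   [S → S - H]
S-H => S-H-H   [S → S - H]
S-H-H => H-H-H   [S → H]
H-H-H => X-H-H   [H → X]
X-H-H => v-H-H   [X → v]
v-H-H => v-X-H   [H → X]
v-X-H => v-v-H   [X → v]
v-v-H => v-v-X   [H → X]
v-v-X => v-v-v   [X → v]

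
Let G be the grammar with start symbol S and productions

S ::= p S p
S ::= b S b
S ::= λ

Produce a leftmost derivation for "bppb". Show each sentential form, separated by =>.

S=>bSb=>bpSpb=>bppb

S => bSb   [S ::= b S b]
bSb => bpSpb   [S ::= p S p]
bpSpb => bppb   [S ::= λ]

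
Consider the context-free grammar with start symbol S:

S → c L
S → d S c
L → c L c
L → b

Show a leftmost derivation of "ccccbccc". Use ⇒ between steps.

S ⇒ cL   [S → c L]
cL ⇒ ccLc   [L → c L c]
ccLc ⇒ cccLcc   [L → c L c]
cccLcc ⇒ ccccLccc   [L → c L c]
ccccLccc ⇒ ccccbccc   [L → b]

S ⇒ cL ⇒ ccLc ⇒ cccLcc ⇒ ccccLccc ⇒ ccccbccc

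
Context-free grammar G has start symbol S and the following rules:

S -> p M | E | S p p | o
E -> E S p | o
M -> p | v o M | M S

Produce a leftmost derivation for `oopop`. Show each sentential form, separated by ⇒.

S ⇒ E ⇒ ESp ⇒ ESpSp ⇒ oSpSp ⇒ oopSp ⇒ oopop

S ⇒ E   [S -> E]
E ⇒ ESp   [E -> E S p]
ESp ⇒ ESpSp   [E -> E S p]
ESpSp ⇒ oSpSp   [E -> o]
oSpSp ⇒ oopSp   [S -> o]
oopSp ⇒ oopop   [S -> o]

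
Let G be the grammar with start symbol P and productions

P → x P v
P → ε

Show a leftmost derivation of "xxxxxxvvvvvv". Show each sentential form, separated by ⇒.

P⇒xPv⇒xxPvv⇒xxxPvvv⇒xxxxPvvvv⇒xxxxxPvvvvv⇒xxxxxxPvvvvvv⇒xxxxxxvvvvvv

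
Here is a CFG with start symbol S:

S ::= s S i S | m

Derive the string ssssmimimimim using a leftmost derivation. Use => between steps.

S => sSiS => ssSiSiS => sssSiSiSiS => ssssSiSiSiSiS => ssssmiSiSiSiS => ssssmimiSiSiS => ssssmimimiSiS => ssssmimimimiS => ssssmimimimim

S => sSiS   [S ::= s S i S]
sSiS => ssSiSiS   [S ::= s S i S]
ssSiSiS => sssSiSiSiS   [S ::= s S i S]
sssSiSiSiS => ssssSiSiSiSiS   [S ::= s S i S]
ssssSiSiSiSiS => ssssmiSiSiSiS   [S ::= m]
ssssmiSiSiSiS => ssssmimiSiSiS   [S ::= m]
ssssmimiSiSiS => ssssmimimiSiS   [S ::= m]
ssssmimimiSiS => ssssmimimimiS   [S ::= m]
ssssmimimimiS => ssssmimimimim   [S ::= m]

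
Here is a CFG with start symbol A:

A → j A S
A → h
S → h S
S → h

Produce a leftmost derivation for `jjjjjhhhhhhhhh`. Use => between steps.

A=>jAS=>jjASS=>jjjASSS=>jjjjASSSS=>jjjjjASSSSS=>jjjjjhSSSSS=>jjjjjhhSSSS=>jjjjjhhhSSS=>jjjjjhhhhSSS=>jjjjjhhhhhSS=>jjjjjhhhhhhSS=>jjjjjhhhhhhhS=>jjjjjhhhhhhhhS=>jjjjjhhhhhhhhh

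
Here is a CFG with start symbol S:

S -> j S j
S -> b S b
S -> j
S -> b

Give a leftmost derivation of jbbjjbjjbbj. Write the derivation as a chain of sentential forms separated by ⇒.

S⇒jSj⇒jbSbj⇒jbbSbbj⇒jbbjSjbbj⇒jbbjjSjjbbj⇒jbbjjbjjbbj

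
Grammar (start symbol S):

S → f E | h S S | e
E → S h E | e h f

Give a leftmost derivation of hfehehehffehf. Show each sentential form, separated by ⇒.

S ⇒ hSS ⇒ hfES ⇒ hfShES ⇒ hfehES ⇒ hfehShES ⇒ hfehehES ⇒ hfehehehfS ⇒ hfehehehffE ⇒ hfehehehffehf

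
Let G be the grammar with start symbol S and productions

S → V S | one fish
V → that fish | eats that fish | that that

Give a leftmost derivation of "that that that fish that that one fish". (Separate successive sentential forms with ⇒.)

S ⇒ V S ⇒ that that S ⇒ that that V S ⇒ that that that fish S ⇒ that that that fish V S ⇒ that that that fish that that S ⇒ that that that fish that that one fish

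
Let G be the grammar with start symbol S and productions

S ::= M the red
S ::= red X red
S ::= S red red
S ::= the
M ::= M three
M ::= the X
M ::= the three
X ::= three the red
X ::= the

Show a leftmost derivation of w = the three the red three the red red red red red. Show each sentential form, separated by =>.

S => S red red => S red red red red => M the red red red red red => M three the red red red red red => the X three the red red red red red => the three the red three the red red red red red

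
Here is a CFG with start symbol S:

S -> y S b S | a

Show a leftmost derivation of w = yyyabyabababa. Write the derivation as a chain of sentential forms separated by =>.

S => ySbS   [S -> y S b S]
ySbS => yySbSbS   [S -> y S b S]
yySbSbS => yyySbSbSbS   [S -> y S b S]
yyySbSbSbS => yyyabSbSbS   [S -> a]
yyyabSbSbS => yyyabySbSbSbS   [S -> y S b S]
yyyabySbSbSbS => yyyabyabSbSbS   [S -> a]
yyyabyabSbSbS => yyyabyababSbS   [S -> a]
yyyabyababSbS => yyyabyabababS   [S -> a]
yyyabyabababS => yyyabyabababa   [S -> a]

S=>ySbS=>yySbSbS=>yyySbSbSbS=>yyyabSbSbS=>yyyabySbSbSbS=>yyyabyabSbSbS=>yyyabyababSbS=>yyyabyabababS=>yyyabyabababa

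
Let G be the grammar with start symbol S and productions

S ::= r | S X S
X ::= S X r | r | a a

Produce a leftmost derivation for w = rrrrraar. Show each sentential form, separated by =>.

S => SXS => SXSXS => rXSXS => rSXrSXS => rrXrSXS => rrrrSXS => rrrrrXS => rrrrraaS => rrrrraar

S => SXS   [S ::= S X S]
SXS => SXSXS   [S ::= S X S]
SXSXS => rXSXS   [S ::= r]
rXSXS => rSXrSXS   [X ::= S X r]
rSXrSXS => rrXrSXS   [S ::= r]
rrXrSXS => rrrrSXS   [X ::= r]
rrrrSXS => rrrrrXS   [S ::= r]
rrrrrXS => rrrrraaS   [X ::= a a]
rrrrraaS => rrrrraar   [S ::= r]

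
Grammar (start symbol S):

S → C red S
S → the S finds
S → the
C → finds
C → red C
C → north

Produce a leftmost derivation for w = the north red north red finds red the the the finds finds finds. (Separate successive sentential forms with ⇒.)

S ⇒ the S finds   [S → the S finds]
the S finds ⇒ the C red S finds   [S → C red S]
the C red S finds ⇒ the north red S finds   [C → north]
the north red S finds ⇒ the north red C red S finds   [S → C red S]
the north red C red S finds ⇒ the north red north red S finds   [C → north]
the north red north red S finds ⇒ the north red north red C red S finds   [S → C red S]
the north red north red C red S finds ⇒ the north red north red finds red S finds   [C → finds]
the north red north red finds red S finds ⇒ the north red north red finds red the S finds finds   [S → the S finds]
the north red north red finds red the S finds finds ⇒ the north red north red finds red the the S finds finds finds   [S → the S finds]
the north red north red finds red the the S finds finds finds ⇒ the north red north red finds red the the the finds finds finds   [S → the]

S ⇒ the S finds ⇒ the C red S finds ⇒ the north red S finds ⇒ the north red C red S finds ⇒ the north red north red S finds ⇒ the north red north red C red S finds ⇒ the north red north red finds red S finds ⇒ the north red north red finds red the S finds finds ⇒ the north red north red finds red the the S finds finds finds ⇒ the north red north red finds red the the the finds finds finds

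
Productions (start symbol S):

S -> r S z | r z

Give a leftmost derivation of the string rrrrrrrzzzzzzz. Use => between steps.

S => rSz => rrSzz => rrrSzzz => rrrrSzzzz => rrrrrSzzzzz => rrrrrrSzzzzzz => rrrrrrrzzzzzzz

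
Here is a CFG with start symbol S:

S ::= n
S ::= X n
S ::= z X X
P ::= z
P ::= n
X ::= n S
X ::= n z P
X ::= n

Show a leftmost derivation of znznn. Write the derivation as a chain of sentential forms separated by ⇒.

S⇒zXX⇒znzPX⇒znznX⇒znznn

S ⇒ zXX   [S ::= z X X]
zXX ⇒ znzPX   [X ::= n z P]
znzPX ⇒ znznX   [P ::= n]
znznX ⇒ znznn   [X ::= n]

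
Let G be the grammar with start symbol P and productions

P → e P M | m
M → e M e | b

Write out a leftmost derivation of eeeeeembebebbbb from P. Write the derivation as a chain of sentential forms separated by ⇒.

P ⇒ ePM ⇒ eePMM ⇒ eeePMMM ⇒ eeeePMMMM ⇒ eeeeePMMMMM ⇒ eeeeeePMMMMMM ⇒ eeeeeemMMMMMM ⇒ eeeeeembMMMMM ⇒ eeeeeembeMeMMMM ⇒ eeeeeembebeMMMM ⇒ eeeeeembebebMMM ⇒ eeeeeembebebbMM ⇒ eeeeeembebebbbM ⇒ eeeeeembebebbbb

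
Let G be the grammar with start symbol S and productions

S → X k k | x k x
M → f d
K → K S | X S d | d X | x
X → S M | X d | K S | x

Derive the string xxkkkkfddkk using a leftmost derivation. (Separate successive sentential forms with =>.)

S => Xkk   [S → X k k]
Xkk => Xdkk   [X → X d]
Xdkk => SMdkk   [X → S M]
SMdkk => XkkMdkk   [S → X k k]
XkkMdkk => KSkkMdkk   [X → K S]
KSkkMdkk => xSkkMdkk   [K → x]
xSkkMdkk => xXkkkkMdkk   [S → X k k]
xXkkkkMdkk => xxkkkkMdkk   [X → x]
xxkkkkMdkk => xxkkkkfddkk   [M → f d]

S => Xkk => Xdkk => SMdkk => XkkMdkk => KSkkMdkk => xSkkMdkk => xXkkkkMdkk => xxkkkkMdkk => xxkkkkfddkk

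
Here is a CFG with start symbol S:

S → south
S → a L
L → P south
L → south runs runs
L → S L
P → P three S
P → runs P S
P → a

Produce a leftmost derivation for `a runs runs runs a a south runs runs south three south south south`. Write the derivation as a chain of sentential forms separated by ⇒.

S ⇒ a L   [S → a L]
a L ⇒ a P south   [L → P south]
a P south ⇒ a runs P S south   [P → runs P S]
a runs P S south ⇒ a runs P three S S south   [P → P three S]
a runs P three S S south ⇒ a runs runs P S three S S south   [P → runs P S]
a runs runs P S three S S south ⇒ a runs runs runs P S S three S S south   [P → runs P S]
a runs runs runs P S S three S S south ⇒ a runs runs runs a S S three S S south   [P → a]
a runs runs runs a S S three S S south ⇒ a runs runs runs a a L S three S S south   [S → a L]
a runs runs runs a a L S three S S south ⇒ a runs runs runs a a south runs runs S three S S south   [L → south runs runs]
a runs runs runs a a south runs runs S three S S south ⇒ a runs runs runs a a south runs runs south three S S south   [S → south]
a runs runs runs a a south runs runs south three S S south ⇒ a runs runs runs a a south runs runs south three south S south   [S → south]
a runs runs runs a a south runs runs south three south S south ⇒ a runs runs runs a a south runs runs south three south south south   [S → south]

S ⇒ a L ⇒ a P south ⇒ a runs P S south ⇒ a runs P three S S south ⇒ a runs runs P S three S S south ⇒ a runs runs runs P S S three S S south ⇒ a runs runs runs a S S three S S south ⇒ a runs runs runs a a L S three S S south ⇒ a runs runs runs a a south runs runs S three S S south ⇒ a runs runs runs a a south runs runs south three S S south ⇒ a runs runs runs a a south runs runs south three south S south ⇒ a runs runs runs a a south runs runs south three south south south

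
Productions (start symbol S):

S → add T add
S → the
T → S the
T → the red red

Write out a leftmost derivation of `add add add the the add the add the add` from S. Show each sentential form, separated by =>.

S => add T add => add S the add => add add T add the add => add add S the add the add => add add add T add the add the add => add add add S the add the add the add => add add add the the add the add the add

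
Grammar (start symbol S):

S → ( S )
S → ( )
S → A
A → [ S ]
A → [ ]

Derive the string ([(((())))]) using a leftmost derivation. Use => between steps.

S=>(S)=>(A)=>([S])=>([(S)])=>([((S))])=>([(((S)))])=>([(((())))])

S => (S)   [S → ( S )]
(S) => (A)   [S → A]
(A) => ([S])   [A → [ S ]]
([S]) => ([(S)])   [S → ( S )]
([(S)]) => ([((S))])   [S → ( S )]
([((S))]) => ([(((S)))])   [S → ( S )]
([(((S)))]) => ([(((())))])   [S → ( )]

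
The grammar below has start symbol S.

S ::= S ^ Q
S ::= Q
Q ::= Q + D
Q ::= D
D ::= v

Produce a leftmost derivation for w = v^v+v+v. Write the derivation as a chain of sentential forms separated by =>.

S=>S^Q=>Q^Q=>D^Q=>v^Q=>v^Q+D=>v^Q+D+D=>v^D+D+D=>v^v+D+D=>v^v+v+D=>v^v+v+v

S => S^Q   [S ::= S ^ Q]
S^Q => Q^Q   [S ::= Q]
Q^Q => D^Q   [Q ::= D]
D^Q => v^Q   [D ::= v]
v^Q => v^Q+D   [Q ::= Q + D]
v^Q+D => v^Q+D+D   [Q ::= Q + D]
v^Q+D+D => v^D+D+D   [Q ::= D]
v^D+D+D => v^v+D+D   [D ::= v]
v^v+D+D => v^v+v+D   [D ::= v]
v^v+v+D => v^v+v+v   [D ::= v]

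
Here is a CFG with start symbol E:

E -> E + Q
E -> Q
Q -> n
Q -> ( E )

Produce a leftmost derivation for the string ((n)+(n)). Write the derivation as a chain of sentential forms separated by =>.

E => Q => (E) => (E+Q) => (Q+Q) => ((E)+Q) => ((Q)+Q) => ((n)+Q) => ((n)+(E)) => ((n)+(Q)) => ((n)+(n))

E => Q   [E -> Q]
Q => (E)   [Q -> ( E )]
(E) => (E+Q)   [E -> E + Q]
(E+Q) => (Q+Q)   [E -> Q]
(Q+Q) => ((E)+Q)   [Q -> ( E )]
((E)+Q) => ((Q)+Q)   [E -> Q]
((Q)+Q) => ((n)+Q)   [Q -> n]
((n)+Q) => ((n)+(E))   [Q -> ( E )]
((n)+(E)) => ((n)+(Q))   [E -> Q]
((n)+(Q)) => ((n)+(n))   [Q -> n]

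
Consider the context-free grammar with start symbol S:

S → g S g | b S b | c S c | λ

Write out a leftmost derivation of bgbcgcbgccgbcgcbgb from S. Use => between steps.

S => bSb   [S → b S b]
bSb => bgSgb   [S → g S g]
bgSgb => bgbSbgb   [S → b S b]
bgbSbgb => bgbcScbgb   [S → c S c]
bgbcScbgb => bgbcgSgcbgb   [S → g S g]
bgbcgSgcbgb => bgbcgcScgcbgb   [S → c S c]
bgbcgcScgcbgb => bgbcgcbSbcgcbgb   [S → b S b]
bgbcgcbSbcgcbgb => bgbcgcbgSgbcgcbgb   [S → g S g]
bgbcgcbgSgbcgcbgb => bgbcgcbgcScgbcgcbgb   [S → c S c]
bgbcgcbgcScgbcgcbgb => bgbcgcbgccgbcgcbgb   [S → λ]

S => bSb => bgSgb => bgbSbgb => bgbcScbgb => bgbcgSgcbgb => bgbcgcScgcbgb => bgbcgcbSbcgcbgb => bgbcgcbgSgbcgcbgb => bgbcgcbgcScgbcgcbgb => bgbcgcbgccgbcgcbgb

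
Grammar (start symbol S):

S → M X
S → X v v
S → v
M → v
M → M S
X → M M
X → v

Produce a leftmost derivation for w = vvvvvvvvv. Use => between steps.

S=>MX=>MSX=>vSX=>vMXX=>vMSXX=>vMSSXX=>vvSSXX=>vvvSXX=>vvvXvvXX=>vvvMMvvXX=>vvvvMvvXX=>vvvvvvvXX=>vvvvvvvvX=>vvvvvvvvv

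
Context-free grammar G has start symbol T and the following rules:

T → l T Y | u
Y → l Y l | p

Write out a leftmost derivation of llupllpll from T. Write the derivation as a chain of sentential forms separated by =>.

T=>lTY=>llTYY=>lluYY=>llupY=>lluplYl=>llupllYll=>llupllpll

T => lTY   [T → l T Y]
lTY => llTYY   [T → l T Y]
llTYY => lluYY   [T → u]
lluYY => llupY   [Y → p]
llupY => lluplYl   [Y → l Y l]
lluplYl => llupllYll   [Y → l Y l]
llupllYll => llupllpll   [Y → p]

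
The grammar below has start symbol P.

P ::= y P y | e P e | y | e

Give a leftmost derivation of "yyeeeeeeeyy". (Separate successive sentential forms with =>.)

P => yPy   [P ::= y P y]
yPy => yyPyy   [P ::= y P y]
yyPyy => yyePeyy   [P ::= e P e]
yyePeyy => yyeePeeyy   [P ::= e P e]
yyeePeeyy => yyeeePeeeyy   [P ::= e P e]
yyeeePeeeyy => yyeeeeeeeyy   [P ::= e]

P => yPy => yyPyy => yyePeyy => yyeePeeyy => yyeeePeeeyy => yyeeeeeeeyy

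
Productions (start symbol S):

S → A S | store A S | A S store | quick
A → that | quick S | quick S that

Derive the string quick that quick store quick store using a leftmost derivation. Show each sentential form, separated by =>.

S => A S store => quick S S store => quick A S store S store => quick that S store S store => quick that quick store S store => quick that quick store quick store

S => A S store   [S → A S store]
A S store => quick S S store   [A → quick S]
quick S S store => quick A S store S store   [S → A S store]
quick A S store S store => quick that S store S store   [A → that]
quick that S store S store => quick that quick store S store   [S → quick]
quick that quick store S store => quick that quick store quick store   [S → quick]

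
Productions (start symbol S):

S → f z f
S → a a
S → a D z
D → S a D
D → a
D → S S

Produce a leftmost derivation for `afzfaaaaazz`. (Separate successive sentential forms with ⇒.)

S⇒aDz⇒aSaDz⇒afzfaDz⇒afzfaSSz⇒afzfaaaSz⇒afzfaaaaDzz⇒afzfaaaaazz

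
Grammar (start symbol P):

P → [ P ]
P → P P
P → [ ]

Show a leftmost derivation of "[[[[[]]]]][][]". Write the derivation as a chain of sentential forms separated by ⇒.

P⇒PP⇒PPP⇒[P]PP⇒[[P]]PP⇒[[[P]]]PP⇒[[[[P]]]]PP⇒[[[[[]]]]]PP⇒[[[[[]]]]][]P⇒[[[[[]]]]][][]

P ⇒ PP   [P → P P]
PP ⇒ PPP   [P → P P]
PPP ⇒ [P]PP   [P → [ P ]]
[P]PP ⇒ [[P]]PP   [P → [ P ]]
[[P]]PP ⇒ [[[P]]]PP   [P → [ P ]]
[[[P]]]PP ⇒ [[[[P]]]]PP   [P → [ P ]]
[[[[P]]]]PP ⇒ [[[[[]]]]]PP   [P → [ ]]
[[[[[]]]]]PP ⇒ [[[[[]]]]][]P   [P → [ ]]
[[[[[]]]]][]P ⇒ [[[[[]]]]][][]   [P → [ ]]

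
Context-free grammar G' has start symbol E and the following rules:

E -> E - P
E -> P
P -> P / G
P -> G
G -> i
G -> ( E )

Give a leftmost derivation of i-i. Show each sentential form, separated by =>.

E => E-P => P-P => G-P => i-P => i-G => i-i

E => E-P   [E -> E - P]
E-P => P-P   [E -> P]
P-P => G-P   [P -> G]
G-P => i-P   [G -> i]
i-P => i-G   [P -> G]
i-G => i-i   [G -> i]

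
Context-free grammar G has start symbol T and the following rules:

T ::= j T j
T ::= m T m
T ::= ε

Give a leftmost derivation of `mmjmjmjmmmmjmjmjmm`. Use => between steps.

T => mTm => mmTmm => mmjTjmm => mmjmTmjmm => mmjmjTjmjmm => mmjmjmTmjmjmm => mmjmjmjTjmjmjmm => mmjmjmjmTmjmjmjmm => mmjmjmjmmTmmjmjmjmm => mmjmjmjmmmmjmjmjmm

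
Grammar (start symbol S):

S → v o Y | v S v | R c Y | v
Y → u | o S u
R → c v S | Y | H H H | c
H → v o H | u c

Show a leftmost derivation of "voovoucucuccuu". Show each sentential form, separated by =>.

S => voY => vooSu => vooRcYu => vooHHHcYu => voovoHHHcYu => voovoucHHcYu => voovoucucHcYu => voovoucucuccYu => voovoucucuccuu

S => voY   [S → v o Y]
voY => vooSu   [Y → o S u]
vooSu => vooRcYu   [S → R c Y]
vooRcYu => vooHHHcYu   [R → H H H]
vooHHHcYu => voovoHHHcYu   [H → v o H]
voovoHHHcYu => voovoucHHcYu   [H → u c]
voovoucHHcYu => voovoucucHcYu   [H → u c]
voovoucucHcYu => voovoucucuccYu   [H → u c]
voovoucucuccYu => voovoucucuccuu   [Y → u]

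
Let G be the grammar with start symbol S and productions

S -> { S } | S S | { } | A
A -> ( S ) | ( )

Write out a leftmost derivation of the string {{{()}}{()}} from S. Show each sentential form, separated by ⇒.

S ⇒ {S} ⇒ {SS} ⇒ {{S}S} ⇒ {{{S}}S} ⇒ {{{A}}S} ⇒ {{{()}}S} ⇒ {{{()}}{S}} ⇒ {{{()}}{A}} ⇒ {{{()}}{()}}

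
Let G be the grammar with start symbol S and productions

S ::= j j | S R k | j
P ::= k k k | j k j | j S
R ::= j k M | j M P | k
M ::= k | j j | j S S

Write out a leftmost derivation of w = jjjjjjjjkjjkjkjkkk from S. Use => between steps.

S => SRk   [S ::= S R k]
SRk => SRkRk   [S ::= S R k]
SRkRk => jjRkRk   [S ::= j j]
jjRkRk => jjjMPkRk   [R ::= j M P]
jjjMPkRk => jjjjSSPkRk   [M ::= j S S]
jjjjSSPkRk => jjjjjjSPkRk   [S ::= j j]
jjjjjjSPkRk => jjjjjjSRkPkRk   [S ::= S R k]
jjjjjjSRkPkRk => jjjjjjjRkPkRk   [S ::= j]
jjjjjjjRkPkRk => jjjjjjjjkMkPkRk   [R ::= j k M]
jjjjjjjjkMkPkRk => jjjjjjjjkjjkPkRk   [M ::= j j]
jjjjjjjjkjjkPkRk => jjjjjjjjkjjkjkjkRk   [P ::= j k j]
jjjjjjjjkjjkjkjkRk => jjjjjjjjkjjkjkjkkk   [R ::= k]

S => SRk => SRkRk => jjRkRk => jjjMPkRk => jjjjSSPkRk => jjjjjjSPkRk => jjjjjjSRkPkRk => jjjjjjjRkPkRk => jjjjjjjjkMkPkRk => jjjjjjjjkjjkPkRk => jjjjjjjjkjjkjkjkRk => jjjjjjjjkjjkjkjkkk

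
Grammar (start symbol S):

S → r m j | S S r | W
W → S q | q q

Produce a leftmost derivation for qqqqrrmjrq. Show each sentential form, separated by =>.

S => W   [S → W]
W => Sq   [W → S q]
Sq => SSrq   [S → S S r]
SSrq => SSrSrq   [S → S S r]
SSrSrq => WSrSrq   [S → W]
WSrSrq => qqSrSrq   [W → q q]
qqSrSrq => qqWrSrq   [S → W]
qqWrSrq => qqqqrSrq   [W → q q]
qqqqrSrq => qqqqrrmjrq   [S → r m j]

S=>W=>Sq=>SSrq=>SSrSrq=>WSrSrq=>qqSrSrq=>qqWrSrq=>qqqqrSrq=>qqqqrrmjrq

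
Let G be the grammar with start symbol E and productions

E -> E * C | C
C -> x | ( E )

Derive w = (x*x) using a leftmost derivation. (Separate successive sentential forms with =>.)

E => C   [E -> C]
C => (E)   [C -> ( E )]
(E) => (E*C)   [E -> E * C]
(E*C) => (C*C)   [E -> C]
(C*C) => (x*C)   [C -> x]
(x*C) => (x*x)   [C -> x]

E => C => (E) => (E*C) => (C*C) => (x*C) => (x*x)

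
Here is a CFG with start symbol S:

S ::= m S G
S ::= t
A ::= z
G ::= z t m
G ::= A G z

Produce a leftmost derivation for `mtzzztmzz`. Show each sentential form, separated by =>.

S=>mSG=>mtG=>mtAGz=>mtzGz=>mtzAGzz=>mtzzGzz=>mtzzztmzz

S => mSG   [S ::= m S G]
mSG => mtG   [S ::= t]
mtG => mtAGz   [G ::= A G z]
mtAGz => mtzGz   [A ::= z]
mtzGz => mtzAGzz   [G ::= A G z]
mtzAGzz => mtzzGzz   [A ::= z]
mtzzGzz => mtzzztmzz   [G ::= z t m]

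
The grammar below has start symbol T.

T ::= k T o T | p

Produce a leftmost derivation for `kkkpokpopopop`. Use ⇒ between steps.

T ⇒ kToT ⇒ kkToToT ⇒ kkkToToToT ⇒ kkkpoToToT ⇒ kkkpokToToToT ⇒ kkkpokpoToToT ⇒ kkkpokpopoToT ⇒ kkkpokpopopoT ⇒ kkkpokpopopop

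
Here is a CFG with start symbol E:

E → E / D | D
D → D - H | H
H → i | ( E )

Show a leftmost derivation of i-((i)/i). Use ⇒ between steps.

E ⇒ D ⇒ D-H ⇒ H-H ⇒ i-H ⇒ i-(E) ⇒ i-(E/D) ⇒ i-(D/D) ⇒ i-(H/D) ⇒ i-((E)/D) ⇒ i-((D)/D) ⇒ i-((H)/D) ⇒ i-((i)/D) ⇒ i-((i)/H) ⇒ i-((i)/i)

E ⇒ D   [E → D]
D ⇒ D-H   [D → D - H]
D-H ⇒ H-H   [D → H]
H-H ⇒ i-H   [H → i]
i-H ⇒ i-(E)   [H → ( E )]
i-(E) ⇒ i-(E/D)   [E → E / D]
i-(E/D) ⇒ i-(D/D)   [E → D]
i-(D/D) ⇒ i-(H/D)   [D → H]
i-(H/D) ⇒ i-((E)/D)   [H → ( E )]
i-((E)/D) ⇒ i-((D)/D)   [E → D]
i-((D)/D) ⇒ i-((H)/D)   [D → H]
i-((H)/D) ⇒ i-((i)/D)   [H → i]
i-((i)/D) ⇒ i-((i)/H)   [D → H]
i-((i)/H) ⇒ i-((i)/i)   [H → i]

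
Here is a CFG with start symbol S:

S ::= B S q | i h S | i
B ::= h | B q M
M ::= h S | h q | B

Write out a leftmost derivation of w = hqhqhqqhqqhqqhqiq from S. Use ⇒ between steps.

S ⇒ BSq ⇒ BqMSq ⇒ hqMSq ⇒ hqBSq ⇒ hqBqMSq ⇒ hqBqMqMSq ⇒ hqBqMqMqMSq ⇒ hqBqMqMqMqMSq ⇒ hqhqMqMqMqMSq ⇒ hqhqhqqMqMqMSq ⇒ hqhqhqqhqqMqMSq ⇒ hqhqhqqhqqhqqMSq ⇒ hqhqhqqhqqhqqhqSq ⇒ hqhqhqqhqqhqqhqiq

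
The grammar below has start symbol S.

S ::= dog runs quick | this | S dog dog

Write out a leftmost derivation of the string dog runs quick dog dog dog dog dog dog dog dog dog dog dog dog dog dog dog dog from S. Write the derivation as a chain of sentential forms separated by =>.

S => S dog dog   [S ::= S dog dog]
S dog dog => S dog dog dog dog   [S ::= S dog dog]
S dog dog dog dog => S dog dog dog dog dog dog   [S ::= S dog dog]
S dog dog dog dog dog dog => S dog dog dog dog dog dog dog dog   [S ::= S dog dog]
S dog dog dog dog dog dog dog dog => S dog dog dog dog dog dog dog dog dog dog   [S ::= S dog dog]
S dog dog dog dog dog dog dog dog dog dog => S dog dog dog dog dog dog dog dog dog dog dog dog   [S ::= S dog dog]
S dog dog dog dog dog dog dog dog dog dog dog dog => S dog dog dog dog dog dog dog dog dog dog dog dog dog dog   [S ::= S dog dog]
S dog dog dog dog dog dog dog dog dog dog dog dog dog dog => S dog dog dog dog dog dog dog dog dog dog dog dog dog dog dog dog   [S ::= S dog dog]
S dog dog dog dog dog dog dog dog dog dog dog dog dog dog dog dog => dog runs quick dog dog dog dog dog dog dog dog dog dog dog dog dog dog dog dog   [S ::= dog runs quick]

S => S dog dog => S dog dog dog dog => S dog dog dog dog dog dog => S dog dog dog dog dog dog dog dog => S dog dog dog dog dog dog dog dog dog dog => S dog dog dog dog dog dog dog dog dog dog dog dog => S dog dog dog dog dog dog dog dog dog dog dog dog dog dog => S dog dog dog dog dog dog dog dog dog dog dog dog dog dog dog dog => dog runs quick dog dog dog dog dog dog dog dog dog dog dog dog dog dog dog dog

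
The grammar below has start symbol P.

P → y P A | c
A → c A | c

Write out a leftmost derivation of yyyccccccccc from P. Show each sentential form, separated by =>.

P => yPA => yyPAA => yyyPAAA => yyycAAA => yyyccAAA => yyycccAA => yyyccccAA => yyycccccA => yyyccccccA => yyycccccccA => yyyccccccccA => yyyccccccccc

P => yPA   [P → y P A]
yPA => yyPAA   [P → y P A]
yyPAA => yyyPAAA   [P → y P A]
yyyPAAA => yyycAAA   [P → c]
yyycAAA => yyyccAAA   [A → c A]
yyyccAAA => yyycccAA   [A → c]
yyycccAA => yyyccccAA   [A → c A]
yyyccccAA => yyycccccA   [A → c]
yyycccccA => yyyccccccA   [A → c A]
yyyccccccA => yyycccccccA   [A → c A]
yyycccccccA => yyyccccccccA   [A → c A]
yyyccccccccA => yyyccccccccc   [A → c]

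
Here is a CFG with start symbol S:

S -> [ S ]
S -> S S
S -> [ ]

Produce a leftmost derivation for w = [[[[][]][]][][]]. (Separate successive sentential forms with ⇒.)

S ⇒ [S] ⇒ [SS] ⇒ [SSS] ⇒ [[S]SS] ⇒ [[SS]SS] ⇒ [[[S]S]SS] ⇒ [[[SS]S]SS] ⇒ [[[[]S]S]SS] ⇒ [[[[][]]S]SS] ⇒ [[[[][]][]]SS] ⇒ [[[[][]][]][]S] ⇒ [[[[][]][]][][]]

S ⇒ [S]   [S -> [ S ]]
[S] ⇒ [SS]   [S -> S S]
[SS] ⇒ [SSS]   [S -> S S]
[SSS] ⇒ [[S]SS]   [S -> [ S ]]
[[S]SS] ⇒ [[SS]SS]   [S -> S S]
[[SS]SS] ⇒ [[[S]S]SS]   [S -> [ S ]]
[[[S]S]SS] ⇒ [[[SS]S]SS]   [S -> S S]
[[[SS]S]SS] ⇒ [[[[]S]S]SS]   [S -> [ ]]
[[[[]S]S]SS] ⇒ [[[[][]]S]SS]   [S -> [ ]]
[[[[][]]S]SS] ⇒ [[[[][]][]]SS]   [S -> [ ]]
[[[[][]][]]SS] ⇒ [[[[][]][]][]S]   [S -> [ ]]
[[[[][]][]][]S] ⇒ [[[[][]][]][][]]   [S -> [ ]]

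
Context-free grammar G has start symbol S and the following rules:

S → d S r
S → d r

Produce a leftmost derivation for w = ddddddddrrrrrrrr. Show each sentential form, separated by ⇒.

S ⇒ dSr   [S → d S r]
dSr ⇒ ddSrr   [S → d S r]
ddSrr ⇒ dddSrrr   [S → d S r]
dddSrrr ⇒ ddddSrrrr   [S → d S r]
ddddSrrrr ⇒ dddddSrrrrr   [S → d S r]
dddddSrrrrr ⇒ ddddddSrrrrrr   [S → d S r]
ddddddSrrrrrr ⇒ dddddddSrrrrrrr   [S → d S r]
dddddddSrrrrrrr ⇒ ddddddddrrrrrrrr   [S → d r]

S ⇒ dSr ⇒ ddSrr ⇒ dddSrrr ⇒ ddddSrrrr ⇒ dddddSrrrrr ⇒ ddddddSrrrrrr ⇒ dddddddSrrrrrrr ⇒ ddddddddrrrrrrrr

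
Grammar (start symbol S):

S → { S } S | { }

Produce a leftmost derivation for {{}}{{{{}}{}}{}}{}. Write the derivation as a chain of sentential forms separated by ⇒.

S ⇒ {S}S ⇒ {{}}S ⇒ {{}}{S}S ⇒ {{}}{{S}S}S ⇒ {{}}{{{S}S}S}S ⇒ {{}}{{{{}}S}S}S ⇒ {{}}{{{{}}{}}S}S ⇒ {{}}{{{{}}{}}{}}S ⇒ {{}}{{{{}}{}}{}}{}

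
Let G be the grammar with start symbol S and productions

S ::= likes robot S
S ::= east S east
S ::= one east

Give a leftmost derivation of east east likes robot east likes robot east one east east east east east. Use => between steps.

S => east S east => east east S east east => east east likes robot S east east => east east likes robot east S east east east => east east likes robot east likes robot S east east east => east east likes robot east likes robot east S east east east east => east east likes robot east likes robot east one east east east east east

S => east S east   [S ::= east S east]
east S east => east east S east east   [S ::= east S east]
east east S east east => east east likes robot S east east   [S ::= likes robot S]
east east likes robot S east east => east east likes robot east S east east east   [S ::= east S east]
east east likes robot east S east east east => east east likes robot east likes robot S east east east   [S ::= likes robot S]
east east likes robot east likes robot S east east east => east east likes robot east likes robot east S east east east east   [S ::= east S east]
east east likes robot east likes robot east S east east east east => east east likes robot east likes robot east one east east east east east   [S ::= one east]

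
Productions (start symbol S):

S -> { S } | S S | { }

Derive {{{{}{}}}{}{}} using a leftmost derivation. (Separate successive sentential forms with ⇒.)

S ⇒ {S} ⇒ {SS} ⇒ {SSS} ⇒ {{S}SS} ⇒ {{{S}}SS} ⇒ {{{SS}}SS} ⇒ {{{{}S}}SS} ⇒ {{{{}{}}}SS} ⇒ {{{{}{}}}{}S} ⇒ {{{{}{}}}{}{}}

S ⇒ {S}   [S -> { S }]
{S} ⇒ {SS}   [S -> S S]
{SS} ⇒ {SSS}   [S -> S S]
{SSS} ⇒ {{S}SS}   [S -> { S }]
{{S}SS} ⇒ {{{S}}SS}   [S -> { S }]
{{{S}}SS} ⇒ {{{SS}}SS}   [S -> S S]
{{{SS}}SS} ⇒ {{{{}S}}SS}   [S -> { }]
{{{{}S}}SS} ⇒ {{{{}{}}}SS}   [S -> { }]
{{{{}{}}}SS} ⇒ {{{{}{}}}{}S}   [S -> { }]
{{{{}{}}}{}S} ⇒ {{{{}{}}}{}{}}   [S -> { }]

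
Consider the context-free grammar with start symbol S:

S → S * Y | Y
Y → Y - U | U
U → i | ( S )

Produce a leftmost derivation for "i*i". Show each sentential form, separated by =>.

S=>S*Y=>Y*Y=>U*Y=>i*Y=>i*U=>i*i

S => S*Y   [S → S * Y]
S*Y => Y*Y   [S → Y]
Y*Y => U*Y   [Y → U]
U*Y => i*Y   [U → i]
i*Y => i*U   [Y → U]
i*U => i*i   [U → i]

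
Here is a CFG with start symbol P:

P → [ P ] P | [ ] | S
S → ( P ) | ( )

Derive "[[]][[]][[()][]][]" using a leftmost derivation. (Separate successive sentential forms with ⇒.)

P ⇒ [P]P ⇒ [[]]P ⇒ [[]][P]P ⇒ [[]][[]]P ⇒ [[]][[]][P]P ⇒ [[]][[]][[P]P]P ⇒ [[]][[]][[S]P]P ⇒ [[]][[]][[()]P]P ⇒ [[]][[]][[()][]]P ⇒ [[]][[]][[()][]][]

P ⇒ [P]P   [P → [ P ] P]
[P]P ⇒ [[]]P   [P → [ ]]
[[]]P ⇒ [[]][P]P   [P → [ P ] P]
[[]][P]P ⇒ [[]][[]]P   [P → [ ]]
[[]][[]]P ⇒ [[]][[]][P]P   [P → [ P ] P]
[[]][[]][P]P ⇒ [[]][[]][[P]P]P   [P → [ P ] P]
[[]][[]][[P]P]P ⇒ [[]][[]][[S]P]P   [P → S]
[[]][[]][[S]P]P ⇒ [[]][[]][[()]P]P   [S → ( )]
[[]][[]][[()]P]P ⇒ [[]][[]][[()][]]P   [P → [ ]]
[[]][[]][[()][]]P ⇒ [[]][[]][[()][]][]   [P → [ ]]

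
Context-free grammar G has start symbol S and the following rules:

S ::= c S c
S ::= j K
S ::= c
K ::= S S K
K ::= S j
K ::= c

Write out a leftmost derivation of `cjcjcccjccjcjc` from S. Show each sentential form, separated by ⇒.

S ⇒ cSc   [S ::= c S c]
cSc ⇒ cjKc   [S ::= j K]
cjKc ⇒ cjSSKc   [K ::= S S K]
cjSSKc ⇒ cjcScSKc   [S ::= c S c]
cjcScSKc ⇒ cjcjKcSKc   [S ::= j K]
cjcjKcSKc ⇒ cjcjSjcSKc   [K ::= S j]
cjcjSjcSKc ⇒ cjcjcScjcSKc   [S ::= c S c]
cjcjcScjcSKc ⇒ cjcjcccjcSKc   [S ::= c]
cjcjcccjcSKc ⇒ cjcjcccjccKc   [S ::= c]
cjcjcccjccKc ⇒ cjcjcccjccSjc   [K ::= S j]
cjcjcccjccSjc ⇒ cjcjcccjccjKjc   [S ::= j K]
cjcjcccjccjKjc ⇒ cjcjcccjccjcjc   [K ::= c]

S ⇒ cSc ⇒ cjKc ⇒ cjSSKc ⇒ cjcScSKc ⇒ cjcjKcSKc ⇒ cjcjSjcSKc ⇒ cjcjcScjcSKc ⇒ cjcjcccjcSKc ⇒ cjcjcccjccKc ⇒ cjcjcccjccSjc ⇒ cjcjcccjccjKjc ⇒ cjcjcccjccjcjc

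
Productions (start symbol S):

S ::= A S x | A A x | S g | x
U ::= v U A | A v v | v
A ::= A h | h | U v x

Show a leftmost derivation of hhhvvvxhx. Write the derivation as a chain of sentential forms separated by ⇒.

S⇒AAx⇒UvxAx⇒AvvvxAx⇒AhvvvxAx⇒AhhvvvxAx⇒hhhvvvxAx⇒hhhvvvxhx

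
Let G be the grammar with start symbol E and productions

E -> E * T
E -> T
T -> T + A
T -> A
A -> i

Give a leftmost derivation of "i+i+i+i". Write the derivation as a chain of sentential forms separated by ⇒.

E ⇒ T ⇒ T+A ⇒ T+A+A ⇒ T+A+A+A ⇒ A+A+A+A ⇒ i+A+A+A ⇒ i+i+A+A ⇒ i+i+i+A ⇒ i+i+i+i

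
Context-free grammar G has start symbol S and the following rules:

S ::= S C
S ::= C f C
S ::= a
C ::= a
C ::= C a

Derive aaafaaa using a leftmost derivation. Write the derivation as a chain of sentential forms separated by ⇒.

S ⇒ CfC ⇒ CafC ⇒ CaafC ⇒ aaafC ⇒ aaafCa ⇒ aaafCaa ⇒ aaafaaa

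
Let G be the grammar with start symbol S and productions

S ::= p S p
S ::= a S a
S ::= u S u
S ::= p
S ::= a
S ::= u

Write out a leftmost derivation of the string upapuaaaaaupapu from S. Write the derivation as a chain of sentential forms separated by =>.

S => uSu => upSpu => upaSapu => upapSpapu => upapuSupapu => upapuaSaupapu => upapuaaSaaupapu => upapuaaaaaupapu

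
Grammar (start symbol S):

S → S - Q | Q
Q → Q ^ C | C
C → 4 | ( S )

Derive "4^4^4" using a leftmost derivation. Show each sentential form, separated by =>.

S => Q   [S → Q]
Q => Q^C   [Q → Q ^ C]
Q^C => Q^C^C   [Q → Q ^ C]
Q^C^C => C^C^C   [Q → C]
C^C^C => 4^C^C   [C → 4]
4^C^C => 4^4^C   [C → 4]
4^4^C => 4^4^4   [C → 4]

S=>Q=>Q^C=>Q^C^C=>C^C^C=>4^C^C=>4^4^C=>4^4^4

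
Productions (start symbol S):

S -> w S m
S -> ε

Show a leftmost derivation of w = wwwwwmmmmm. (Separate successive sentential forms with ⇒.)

S ⇒ wSm ⇒ wwSmm ⇒ wwwSmmm ⇒ wwwwSmmmm ⇒ wwwwwSmmmmm ⇒ wwwwwmmmmm

S ⇒ wSm   [S -> w S m]
wSm ⇒ wwSmm   [S -> w S m]
wwSmm ⇒ wwwSmmm   [S -> w S m]
wwwSmmm ⇒ wwwwSmmmm   [S -> w S m]
wwwwSmmmm ⇒ wwwwwSmmmmm   [S -> w S m]
wwwwwSmmmmm ⇒ wwwwwmmmmm   [S -> ε]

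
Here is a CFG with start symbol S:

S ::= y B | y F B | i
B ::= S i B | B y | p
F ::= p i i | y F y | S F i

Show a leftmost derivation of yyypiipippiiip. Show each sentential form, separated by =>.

S => yFB   [S ::= y F B]
yFB => ySFiB   [F ::= S F i]
ySFiB => yyBFiB   [S ::= y B]
yyBFiB => yySiBFiB   [B ::= S i B]
yySiBFiB => yyyFBiBFiB   [S ::= y F B]
yyyFBiBFiB => yyypiiBiBFiB   [F ::= p i i]
yyypiiBiBFiB => yyypiipiBFiB   [B ::= p]
yyypiipiBFiB => yyypiipipFiB   [B ::= p]
yyypiipipFiB => yyypiipippiiiB   [F ::= p i i]
yyypiipippiiiB => yyypiipippiiip   [B ::= p]

S=>yFB=>ySFiB=>yyBFiB=>yySiBFiB=>yyyFBiBFiB=>yyypiiBiBFiB=>yyypiipiBFiB=>yyypiipipFiB=>yyypiipippiiiB=>yyypiipippiiip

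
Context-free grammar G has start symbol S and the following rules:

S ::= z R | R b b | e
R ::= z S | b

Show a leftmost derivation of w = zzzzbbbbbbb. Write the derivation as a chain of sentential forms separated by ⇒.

S⇒Rbb⇒zSbb⇒zzRbb⇒zzzSbb⇒zzzRbbbb⇒zzzzSbbbb⇒zzzzRbbbbbb⇒zzzzbbbbbbb

S ⇒ Rbb   [S ::= R b b]
Rbb ⇒ zSbb   [R ::= z S]
zSbb ⇒ zzRbb   [S ::= z R]
zzRbb ⇒ zzzSbb   [R ::= z S]
zzzSbb ⇒ zzzRbbbb   [S ::= R b b]
zzzRbbbb ⇒ zzzzSbbbb   [R ::= z S]
zzzzSbbbb ⇒ zzzzRbbbbbb   [S ::= R b b]
zzzzRbbbbbb ⇒ zzzzbbbbbbb   [R ::= b]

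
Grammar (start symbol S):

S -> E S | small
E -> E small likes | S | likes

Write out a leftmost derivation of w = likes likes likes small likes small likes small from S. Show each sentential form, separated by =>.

S => E S   [S -> E S]
E S => S S   [E -> S]
S S => E S S   [S -> E S]
E S S => likes S S   [E -> likes]
likes S S => likes E S S   [S -> E S]
likes E S S => likes likes S S   [E -> likes]
likes likes S S => likes likes E S S   [S -> E S]
likes likes E S S => likes likes E small likes S S   [E -> E small likes]
likes likes E small likes S S => likes likes likes small likes S S   [E -> likes]
likes likes likes small likes S S => likes likes likes small likes small S   [S -> small]
likes likes likes small likes small S => likes likes likes small likes small E S   [S -> E S]
likes likes likes small likes small E S => likes likes likes small likes small likes S   [E -> likes]
likes likes likes small likes small likes S => likes likes likes small likes small likes small   [S -> small]

S => E S => S S => E S S => likes S S => likes E S S => likes likes S S => likes likes E S S => likes likes E small likes S S => likes likes likes small likes S S => likes likes likes small likes small S => likes likes likes small likes small E S => likes likes likes small likes small likes S => likes likes likes small likes small likes small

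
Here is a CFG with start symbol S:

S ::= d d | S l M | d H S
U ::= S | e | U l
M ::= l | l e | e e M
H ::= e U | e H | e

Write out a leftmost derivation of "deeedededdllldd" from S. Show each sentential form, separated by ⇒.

S ⇒ dHS   [S ::= d H S]
dHS ⇒ deHS   [H ::= e H]
deHS ⇒ deeUS   [H ::= e U]
deeUS ⇒ deeeS   [U ::= e]
deeeS ⇒ deeedHS   [S ::= d H S]
deeedHS ⇒ deeedeUS   [H ::= e U]
deeedeUS ⇒ deeedeUlS   [U ::= U l]
deeedeUlS ⇒ deeedeSlS   [U ::= S]
deeedeSlS ⇒ deeedeSlMlS   [S ::= S l M]
deeedeSlMlS ⇒ deeededHSlMlS   [S ::= d H S]
deeededHSlMlS ⇒ deeededeSlMlS   [H ::= e]
deeededeSlMlS ⇒ deeedededdlMlS   [S ::= d d]
deeedededdlMlS ⇒ deeedededdlllS   [M ::= l]
deeedededdlllS ⇒ deeedededdllldd   [S ::= d d]

S ⇒ dHS ⇒ deHS ⇒ deeUS ⇒ deeeS ⇒ deeedHS ⇒ deeedeUS ⇒ deeedeUlS ⇒ deeedeSlS ⇒ deeedeSlMlS ⇒ deeededHSlMlS ⇒ deeededeSlMlS ⇒ deeedededdlMlS ⇒ deeedededdlllS ⇒ deeedededdllldd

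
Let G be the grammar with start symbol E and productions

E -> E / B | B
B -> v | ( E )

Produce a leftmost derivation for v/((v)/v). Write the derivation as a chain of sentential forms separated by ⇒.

E ⇒ E/B ⇒ B/B ⇒ v/B ⇒ v/(E) ⇒ v/(E/B) ⇒ v/(B/B) ⇒ v/((E)/B) ⇒ v/((B)/B) ⇒ v/((v)/B) ⇒ v/((v)/v)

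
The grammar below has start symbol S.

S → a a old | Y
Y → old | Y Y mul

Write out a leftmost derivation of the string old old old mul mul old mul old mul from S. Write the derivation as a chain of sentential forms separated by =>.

S => Y => Y Y mul => Y Y mul Y mul => Y Y mul Y mul Y mul => old Y mul Y mul Y mul => old Y Y mul mul Y mul Y mul => old old Y mul mul Y mul Y mul => old old old mul mul Y mul Y mul => old old old mul mul old mul Y mul => old old old mul mul old mul old mul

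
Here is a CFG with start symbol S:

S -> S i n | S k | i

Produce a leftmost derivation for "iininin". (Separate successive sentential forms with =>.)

S=>Sin=>Sinin=>Sininin=>iininin

S => Sin   [S -> S i n]
Sin => Sinin   [S -> S i n]
Sinin => Sininin   [S -> S i n]
Sininin => iininin   [S -> i]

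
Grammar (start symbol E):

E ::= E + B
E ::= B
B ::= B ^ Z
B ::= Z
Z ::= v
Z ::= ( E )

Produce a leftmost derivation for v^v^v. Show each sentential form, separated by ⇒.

E ⇒ B   [E ::= B]
B ⇒ B^Z   [B ::= B ^ Z]
B^Z ⇒ B^Z^Z   [B ::= B ^ Z]
B^Z^Z ⇒ Z^Z^Z   [B ::= Z]
Z^Z^Z ⇒ v^Z^Z   [Z ::= v]
v^Z^Z ⇒ v^v^Z   [Z ::= v]
v^v^Z ⇒ v^v^v   [Z ::= v]

E⇒B⇒B^Z⇒B^Z^Z⇒Z^Z^Z⇒v^Z^Z⇒v^v^Z⇒v^v^v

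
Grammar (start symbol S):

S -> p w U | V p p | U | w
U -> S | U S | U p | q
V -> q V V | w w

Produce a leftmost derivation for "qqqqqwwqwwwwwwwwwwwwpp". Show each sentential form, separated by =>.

S=>Vpp=>qVVpp=>qqVVVpp=>qqqVVVVpp=>qqqqVVVVVpp=>qqqqqVVVVVVpp=>qqqqqwwVVVVVpp=>qqqqqwwqVVVVVVpp=>qqqqqwwqwwVVVVVpp=>qqqqqwwqwwwwVVVVpp=>qqqqqwwqwwwwwwVVVpp=>qqqqqwwqwwwwwwwwVVpp=>qqqqqwwqwwwwwwwwwwVpp=>qqqqqwwqwwwwwwwwwwwwpp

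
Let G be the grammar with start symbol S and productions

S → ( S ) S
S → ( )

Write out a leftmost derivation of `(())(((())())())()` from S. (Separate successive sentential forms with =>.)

S => (S)S   [S → ( S ) S]
(S)S => (())S   [S → ( )]
(())S => (())(S)S   [S → ( S ) S]
(())(S)S => (())((S)S)S   [S → ( S ) S]
(())((S)S)S => (())(((S)S)S)S   [S → ( S ) S]
(())(((S)S)S)S => (())(((())S)S)S   [S → ( )]
(())(((())S)S)S => (())(((())())S)S   [S → ( )]
(())(((())())S)S => (())(((())())())S   [S → ( )]
(())(((())())())S => (())(((())())())()   [S → ( )]

S => (S)S => (())S => (())(S)S => (())((S)S)S => (())(((S)S)S)S => (())(((())S)S)S => (())(((())())S)S => (())(((())())())S => (())(((())())())()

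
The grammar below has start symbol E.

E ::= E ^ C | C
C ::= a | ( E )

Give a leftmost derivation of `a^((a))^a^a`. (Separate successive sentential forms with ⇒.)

E ⇒ E^C ⇒ E^C^C ⇒ E^C^C^C ⇒ C^C^C^C ⇒ a^C^C^C ⇒ a^(E)^C^C ⇒ a^(C)^C^C ⇒ a^((E))^C^C ⇒ a^((C))^C^C ⇒ a^((a))^C^C ⇒ a^((a))^a^C ⇒ a^((a))^a^a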